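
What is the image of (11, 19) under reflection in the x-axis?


Reflection across x-axis: (x, y) -> (x, -y)
(11, 19) -> (11, -19)

(11, -19)


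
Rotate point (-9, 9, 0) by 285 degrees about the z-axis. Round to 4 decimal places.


x' = -9*cos(285) - 9*sin(285) = 6.364
y' = -9*sin(285) + 9*cos(285) = 11.0227
z' = 0

(6.364, 11.0227, 0)


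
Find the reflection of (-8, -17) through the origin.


Reflection through origin: (x, y) -> (-x, -y)
(-8, -17) -> (8, 17)

(8, 17)


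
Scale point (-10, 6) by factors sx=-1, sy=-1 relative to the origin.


Scaling: (x*sx, y*sy) = (-10*-1, 6*-1) = (10, -6)

(10, -6)


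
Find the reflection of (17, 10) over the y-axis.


Reflection across y-axis: (x, y) -> (-x, y)
(17, 10) -> (-17, 10)

(-17, 10)


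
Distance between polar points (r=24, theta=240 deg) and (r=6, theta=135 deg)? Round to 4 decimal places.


d = sqrt(r1^2 + r2^2 - 2*r1*r2*cos(t2-t1))
d = sqrt(24^2 + 6^2 - 2*24*6*cos(135-240)) = 26.2019

26.2019


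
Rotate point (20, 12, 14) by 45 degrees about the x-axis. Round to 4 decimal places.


x' = 20
y' = 12*cos(45) - 14*sin(45) = -1.4142
z' = 12*sin(45) + 14*cos(45) = 18.3848

(20, -1.4142, 18.3848)


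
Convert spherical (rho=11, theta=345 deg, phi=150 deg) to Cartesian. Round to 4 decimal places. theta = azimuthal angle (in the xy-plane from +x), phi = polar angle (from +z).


x = 11 * sin(150) * cos(345) = 5.3126
y = 11 * sin(150) * sin(345) = -1.4235
z = 11 * cos(150) = -9.5263

(5.3126, -1.4235, -9.5263)


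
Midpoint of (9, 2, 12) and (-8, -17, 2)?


Midpoint = ((9+-8)/2, (2+-17)/2, (12+2)/2) = (0.5, -7.5, 7)

(0.5, -7.5, 7)


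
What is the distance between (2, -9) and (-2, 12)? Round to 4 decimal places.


d = sqrt((-2-2)^2 + (12--9)^2) = 21.3776

21.3776


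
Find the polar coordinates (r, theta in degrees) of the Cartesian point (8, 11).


r = sqrt(8^2 + 11^2) = 13.6015
theta = atan2(11, 8) = 53.9726 degrees

r = 13.6015, theta = 53.9726 degrees


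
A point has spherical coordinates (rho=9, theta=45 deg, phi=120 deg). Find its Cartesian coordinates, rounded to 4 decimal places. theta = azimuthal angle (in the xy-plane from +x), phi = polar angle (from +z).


x = 9 * sin(120) * cos(45) = 5.5114
y = 9 * sin(120) * sin(45) = 5.5114
z = 9 * cos(120) = -4.5

(5.5114, 5.5114, -4.5)


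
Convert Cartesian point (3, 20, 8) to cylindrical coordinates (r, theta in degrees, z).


r = sqrt(3^2 + 20^2) = 20.2237
theta = atan2(20, 3) = 81.4692 deg
z = 8

r = 20.2237, theta = 81.4692 deg, z = 8


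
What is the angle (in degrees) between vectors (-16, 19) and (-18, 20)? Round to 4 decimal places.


dot = -16*-18 + 19*20 = 668
|u| = 24.8395, |v| = 26.9072
cos(angle) = 0.9995
angle = 1.8863 degrees

1.8863 degrees


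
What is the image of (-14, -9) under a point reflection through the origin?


Reflection through origin: (x, y) -> (-x, -y)
(-14, -9) -> (14, 9)

(14, 9)


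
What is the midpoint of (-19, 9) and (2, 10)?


Midpoint = ((-19+2)/2, (9+10)/2) = (-8.5, 9.5)

(-8.5, 9.5)


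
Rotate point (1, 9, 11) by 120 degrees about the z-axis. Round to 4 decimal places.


x' = 1*cos(120) - 9*sin(120) = -8.2942
y' = 1*sin(120) + 9*cos(120) = -3.634
z' = 11

(-8.2942, -3.634, 11)


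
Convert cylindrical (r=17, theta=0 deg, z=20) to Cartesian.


x = 17 * cos(0) = 17
y = 17 * sin(0) = 0
z = 20

(17, 0, 20)


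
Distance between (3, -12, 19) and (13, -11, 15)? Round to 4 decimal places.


d = sqrt((13-3)^2 + (-11--12)^2 + (15-19)^2) = 10.8167

10.8167


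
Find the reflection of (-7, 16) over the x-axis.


Reflection across x-axis: (x, y) -> (x, -y)
(-7, 16) -> (-7, -16)

(-7, -16)


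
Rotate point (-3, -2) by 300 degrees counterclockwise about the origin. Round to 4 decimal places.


x' = -3*cos(300) - -2*sin(300) = -3.2321
y' = -3*sin(300) + -2*cos(300) = 1.5981

(-3.2321, 1.5981)


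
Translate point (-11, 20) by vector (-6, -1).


Translation: (x+dx, y+dy) = (-11+-6, 20+-1) = (-17, 19)

(-17, 19)


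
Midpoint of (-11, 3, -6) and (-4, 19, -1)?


Midpoint = ((-11+-4)/2, (3+19)/2, (-6+-1)/2) = (-7.5, 11, -3.5)

(-7.5, 11, -3.5)


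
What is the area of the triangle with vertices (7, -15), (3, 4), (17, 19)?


Area = |x1(y2-y3) + x2(y3-y1) + x3(y1-y2)| / 2
= |7*(4-19) + 3*(19--15) + 17*(-15-4)| / 2
= 163

163


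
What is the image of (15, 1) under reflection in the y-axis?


Reflection across y-axis: (x, y) -> (-x, y)
(15, 1) -> (-15, 1)

(-15, 1)


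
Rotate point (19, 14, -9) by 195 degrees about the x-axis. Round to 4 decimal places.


x' = 19
y' = 14*cos(195) - -9*sin(195) = -15.8523
z' = 14*sin(195) + -9*cos(195) = 5.0699

(19, -15.8523, 5.0699)


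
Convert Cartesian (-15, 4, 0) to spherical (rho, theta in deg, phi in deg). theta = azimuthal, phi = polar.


rho = sqrt((-15)^2 + 4^2 + 0^2) = 15.5242
theta = atan2(4, -15) = 165.0686 deg
phi = acos(0/15.5242) = 90 deg

rho = 15.5242, theta = 165.0686 deg, phi = 90 deg


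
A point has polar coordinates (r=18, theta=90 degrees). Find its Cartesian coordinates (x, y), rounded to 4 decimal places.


x = 18 * cos(90) = 0
y = 18 * sin(90) = 18

(0, 18)


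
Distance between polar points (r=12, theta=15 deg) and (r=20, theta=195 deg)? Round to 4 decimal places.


d = sqrt(r1^2 + r2^2 - 2*r1*r2*cos(t2-t1))
d = sqrt(12^2 + 20^2 - 2*12*20*cos(195-15)) = 32

32


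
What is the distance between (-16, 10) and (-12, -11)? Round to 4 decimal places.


d = sqrt((-12--16)^2 + (-11-10)^2) = 21.3776

21.3776


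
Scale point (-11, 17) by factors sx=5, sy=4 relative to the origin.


Scaling: (x*sx, y*sy) = (-11*5, 17*4) = (-55, 68)

(-55, 68)


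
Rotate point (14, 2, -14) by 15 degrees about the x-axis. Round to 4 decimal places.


x' = 14
y' = 2*cos(15) - -14*sin(15) = 5.5553
z' = 2*sin(15) + -14*cos(15) = -13.0053

(14, 5.5553, -13.0053)


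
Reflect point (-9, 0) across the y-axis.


Reflection across y-axis: (x, y) -> (-x, y)
(-9, 0) -> (9, 0)

(9, 0)


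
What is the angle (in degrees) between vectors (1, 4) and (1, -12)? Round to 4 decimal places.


dot = 1*1 + 4*-12 = -47
|u| = 4.1231, |v| = 12.0416
cos(angle) = -0.9466
angle = 161.2001 degrees

161.2001 degrees


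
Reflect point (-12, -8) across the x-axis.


Reflection across x-axis: (x, y) -> (x, -y)
(-12, -8) -> (-12, 8)

(-12, 8)


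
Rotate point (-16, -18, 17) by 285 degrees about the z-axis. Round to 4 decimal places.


x' = -16*cos(285) - -18*sin(285) = -21.5278
y' = -16*sin(285) + -18*cos(285) = 10.7961
z' = 17

(-21.5278, 10.7961, 17)


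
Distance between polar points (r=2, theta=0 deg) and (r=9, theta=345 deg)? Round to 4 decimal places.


d = sqrt(r1^2 + r2^2 - 2*r1*r2*cos(t2-t1))
d = sqrt(2^2 + 9^2 - 2*2*9*cos(345-0)) = 7.0871

7.0871


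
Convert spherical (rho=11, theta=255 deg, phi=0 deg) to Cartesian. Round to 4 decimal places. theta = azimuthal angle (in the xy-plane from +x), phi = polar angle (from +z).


x = 11 * sin(0) * cos(255) = 0
y = 11 * sin(0) * sin(255) = 0
z = 11 * cos(0) = 11

(0, 0, 11)


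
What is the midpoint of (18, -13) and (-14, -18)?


Midpoint = ((18+-14)/2, (-13+-18)/2) = (2, -15.5)

(2, -15.5)


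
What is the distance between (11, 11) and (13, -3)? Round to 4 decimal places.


d = sqrt((13-11)^2 + (-3-11)^2) = 14.1421

14.1421


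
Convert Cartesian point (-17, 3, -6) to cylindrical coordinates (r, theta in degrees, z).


r = sqrt((-17)^2 + 3^2) = 17.2627
theta = atan2(3, -17) = 169.992 deg
z = -6

r = 17.2627, theta = 169.992 deg, z = -6


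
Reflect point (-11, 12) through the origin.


Reflection through origin: (x, y) -> (-x, -y)
(-11, 12) -> (11, -12)

(11, -12)


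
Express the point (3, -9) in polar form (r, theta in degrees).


r = sqrt(3^2 + (-9)^2) = 9.4868
theta = atan2(-9, 3) = 288.4349 degrees

r = 9.4868, theta = 288.4349 degrees


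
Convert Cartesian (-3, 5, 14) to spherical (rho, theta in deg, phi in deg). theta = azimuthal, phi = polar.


rho = sqrt((-3)^2 + 5^2 + 14^2) = 15.1658
theta = atan2(5, -3) = 120.9638 deg
phi = acos(14/15.1658) = 22.6116 deg

rho = 15.1658, theta = 120.9638 deg, phi = 22.6116 deg


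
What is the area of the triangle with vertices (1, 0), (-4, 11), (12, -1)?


Area = |x1(y2-y3) + x2(y3-y1) + x3(y1-y2)| / 2
= |1*(11--1) + -4*(-1-0) + 12*(0-11)| / 2
= 58

58


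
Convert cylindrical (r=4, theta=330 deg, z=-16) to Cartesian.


x = 4 * cos(330) = 3.4641
y = 4 * sin(330) = -2
z = -16

(3.4641, -2, -16)


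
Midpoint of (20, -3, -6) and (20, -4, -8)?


Midpoint = ((20+20)/2, (-3+-4)/2, (-6+-8)/2) = (20, -3.5, -7)

(20, -3.5, -7)


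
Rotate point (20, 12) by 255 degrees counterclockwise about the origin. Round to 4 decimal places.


x' = 20*cos(255) - 12*sin(255) = 6.4147
y' = 20*sin(255) + 12*cos(255) = -22.4243

(6.4147, -22.4243)


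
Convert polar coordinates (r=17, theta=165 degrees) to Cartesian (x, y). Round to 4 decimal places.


x = 17 * cos(165) = -16.4207
y = 17 * sin(165) = 4.3999

(-16.4207, 4.3999)


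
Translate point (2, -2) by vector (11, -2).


Translation: (x+dx, y+dy) = (2+11, -2+-2) = (13, -4)

(13, -4)


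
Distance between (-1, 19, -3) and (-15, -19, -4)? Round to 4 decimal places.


d = sqrt((-15--1)^2 + (-19-19)^2 + (-4--3)^2) = 40.5093

40.5093


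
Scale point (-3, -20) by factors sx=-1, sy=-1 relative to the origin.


Scaling: (x*sx, y*sy) = (-3*-1, -20*-1) = (3, 20)

(3, 20)


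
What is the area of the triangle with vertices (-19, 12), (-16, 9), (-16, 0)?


Area = |x1(y2-y3) + x2(y3-y1) + x3(y1-y2)| / 2
= |-19*(9-0) + -16*(0-12) + -16*(12-9)| / 2
= 13.5

13.5


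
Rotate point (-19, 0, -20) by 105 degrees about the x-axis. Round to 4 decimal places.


x' = -19
y' = 0*cos(105) - -20*sin(105) = 19.3185
z' = 0*sin(105) + -20*cos(105) = 5.1764

(-19, 19.3185, 5.1764)


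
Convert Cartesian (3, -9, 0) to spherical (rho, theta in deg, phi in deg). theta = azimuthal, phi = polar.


rho = sqrt(3^2 + (-9)^2 + 0^2) = 9.4868
theta = atan2(-9, 3) = 288.4349 deg
phi = acos(0/9.4868) = 90 deg

rho = 9.4868, theta = 288.4349 deg, phi = 90 deg


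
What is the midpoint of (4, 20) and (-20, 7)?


Midpoint = ((4+-20)/2, (20+7)/2) = (-8, 13.5)

(-8, 13.5)


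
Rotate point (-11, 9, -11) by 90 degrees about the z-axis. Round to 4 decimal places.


x' = -11*cos(90) - 9*sin(90) = -9
y' = -11*sin(90) + 9*cos(90) = -11
z' = -11

(-9, -11, -11)


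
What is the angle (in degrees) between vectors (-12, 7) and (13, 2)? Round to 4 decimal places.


dot = -12*13 + 7*2 = -142
|u| = 13.8924, |v| = 13.1529
cos(angle) = -0.7771
angle = 140.9974 degrees

140.9974 degrees


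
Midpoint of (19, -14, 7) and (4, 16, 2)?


Midpoint = ((19+4)/2, (-14+16)/2, (7+2)/2) = (11.5, 1, 4.5)

(11.5, 1, 4.5)


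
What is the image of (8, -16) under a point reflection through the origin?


Reflection through origin: (x, y) -> (-x, -y)
(8, -16) -> (-8, 16)

(-8, 16)


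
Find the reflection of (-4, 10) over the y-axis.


Reflection across y-axis: (x, y) -> (-x, y)
(-4, 10) -> (4, 10)

(4, 10)


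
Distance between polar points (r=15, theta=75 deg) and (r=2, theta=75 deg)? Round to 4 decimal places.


d = sqrt(r1^2 + r2^2 - 2*r1*r2*cos(t2-t1))
d = sqrt(15^2 + 2^2 - 2*15*2*cos(75-75)) = 13

13


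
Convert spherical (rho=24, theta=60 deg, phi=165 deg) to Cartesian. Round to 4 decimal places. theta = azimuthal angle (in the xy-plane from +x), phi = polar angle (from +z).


x = 24 * sin(165) * cos(60) = 3.1058
y = 24 * sin(165) * sin(60) = 5.3795
z = 24 * cos(165) = -23.1822

(3.1058, 5.3795, -23.1822)


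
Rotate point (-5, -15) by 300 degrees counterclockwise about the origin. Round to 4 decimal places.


x' = -5*cos(300) - -15*sin(300) = -15.4904
y' = -5*sin(300) + -15*cos(300) = -3.1699

(-15.4904, -3.1699)


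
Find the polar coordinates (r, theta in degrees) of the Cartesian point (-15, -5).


r = sqrt((-15)^2 + (-5)^2) = 15.8114
theta = atan2(-5, -15) = 198.4349 degrees

r = 15.8114, theta = 198.4349 degrees


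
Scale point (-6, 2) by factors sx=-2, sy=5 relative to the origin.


Scaling: (x*sx, y*sy) = (-6*-2, 2*5) = (12, 10)

(12, 10)


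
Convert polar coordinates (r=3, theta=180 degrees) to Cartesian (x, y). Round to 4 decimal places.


x = 3 * cos(180) = -3
y = 3 * sin(180) = 0

(-3, 0)


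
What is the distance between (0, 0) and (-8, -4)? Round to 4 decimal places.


d = sqrt((-8-0)^2 + (-4-0)^2) = 8.9443

8.9443


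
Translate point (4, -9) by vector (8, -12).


Translation: (x+dx, y+dy) = (4+8, -9+-12) = (12, -21)

(12, -21)


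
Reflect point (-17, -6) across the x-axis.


Reflection across x-axis: (x, y) -> (x, -y)
(-17, -6) -> (-17, 6)

(-17, 6)


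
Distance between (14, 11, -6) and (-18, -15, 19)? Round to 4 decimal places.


d = sqrt((-18-14)^2 + (-15-11)^2 + (19--6)^2) = 48.2183

48.2183


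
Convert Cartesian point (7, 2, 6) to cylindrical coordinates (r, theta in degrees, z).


r = sqrt(7^2 + 2^2) = 7.2801
theta = atan2(2, 7) = 15.9454 deg
z = 6

r = 7.2801, theta = 15.9454 deg, z = 6


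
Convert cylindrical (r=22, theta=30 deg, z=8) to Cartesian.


x = 22 * cos(30) = 19.0526
y = 22 * sin(30) = 11
z = 8

(19.0526, 11, 8)


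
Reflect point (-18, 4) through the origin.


Reflection through origin: (x, y) -> (-x, -y)
(-18, 4) -> (18, -4)

(18, -4)


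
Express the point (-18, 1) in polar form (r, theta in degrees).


r = sqrt((-18)^2 + 1^2) = 18.0278
theta = atan2(1, -18) = 176.8202 degrees

r = 18.0278, theta = 176.8202 degrees


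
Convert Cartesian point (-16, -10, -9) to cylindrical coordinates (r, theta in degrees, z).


r = sqrt((-16)^2 + (-10)^2) = 18.868
theta = atan2(-10, -16) = 212.0054 deg
z = -9

r = 18.868, theta = 212.0054 deg, z = -9


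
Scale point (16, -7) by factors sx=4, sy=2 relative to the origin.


Scaling: (x*sx, y*sy) = (16*4, -7*2) = (64, -14)

(64, -14)


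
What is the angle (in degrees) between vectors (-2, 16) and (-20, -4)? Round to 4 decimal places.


dot = -2*-20 + 16*-4 = -24
|u| = 16.1245, |v| = 20.3961
cos(angle) = -0.073
angle = 94.1849 degrees

94.1849 degrees


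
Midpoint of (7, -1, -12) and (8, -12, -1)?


Midpoint = ((7+8)/2, (-1+-12)/2, (-12+-1)/2) = (7.5, -6.5, -6.5)

(7.5, -6.5, -6.5)


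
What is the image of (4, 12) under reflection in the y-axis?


Reflection across y-axis: (x, y) -> (-x, y)
(4, 12) -> (-4, 12)

(-4, 12)


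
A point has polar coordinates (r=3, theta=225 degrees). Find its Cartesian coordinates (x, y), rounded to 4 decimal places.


x = 3 * cos(225) = -2.1213
y = 3 * sin(225) = -2.1213

(-2.1213, -2.1213)


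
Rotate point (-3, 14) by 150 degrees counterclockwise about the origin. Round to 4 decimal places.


x' = -3*cos(150) - 14*sin(150) = -4.4019
y' = -3*sin(150) + 14*cos(150) = -13.6244

(-4.4019, -13.6244)


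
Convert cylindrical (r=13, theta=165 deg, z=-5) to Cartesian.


x = 13 * cos(165) = -12.557
y = 13 * sin(165) = 3.3646
z = -5

(-12.557, 3.3646, -5)


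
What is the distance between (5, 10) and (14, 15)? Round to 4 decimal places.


d = sqrt((14-5)^2 + (15-10)^2) = 10.2956

10.2956


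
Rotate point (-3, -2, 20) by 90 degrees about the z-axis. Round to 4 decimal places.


x' = -3*cos(90) - -2*sin(90) = 2
y' = -3*sin(90) + -2*cos(90) = -3
z' = 20

(2, -3, 20)


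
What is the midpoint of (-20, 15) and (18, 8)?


Midpoint = ((-20+18)/2, (15+8)/2) = (-1, 11.5)

(-1, 11.5)


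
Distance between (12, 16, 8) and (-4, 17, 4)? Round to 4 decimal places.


d = sqrt((-4-12)^2 + (17-16)^2 + (4-8)^2) = 16.5227

16.5227


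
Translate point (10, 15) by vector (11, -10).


Translation: (x+dx, y+dy) = (10+11, 15+-10) = (21, 5)

(21, 5)


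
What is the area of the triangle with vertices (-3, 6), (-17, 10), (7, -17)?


Area = |x1(y2-y3) + x2(y3-y1) + x3(y1-y2)| / 2
= |-3*(10--17) + -17*(-17-6) + 7*(6-10)| / 2
= 141

141


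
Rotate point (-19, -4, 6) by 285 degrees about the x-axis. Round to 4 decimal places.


x' = -19
y' = -4*cos(285) - 6*sin(285) = 4.7603
z' = -4*sin(285) + 6*cos(285) = 5.4166

(-19, 4.7603, 5.4166)


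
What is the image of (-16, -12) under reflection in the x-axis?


Reflection across x-axis: (x, y) -> (x, -y)
(-16, -12) -> (-16, 12)

(-16, 12)


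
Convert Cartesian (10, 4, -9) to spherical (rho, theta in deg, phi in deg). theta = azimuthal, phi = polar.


rho = sqrt(10^2 + 4^2 + (-9)^2) = 14.0357
theta = atan2(4, 10) = 21.8014 deg
phi = acos(-9/14.0357) = 129.8831 deg

rho = 14.0357, theta = 21.8014 deg, phi = 129.8831 deg


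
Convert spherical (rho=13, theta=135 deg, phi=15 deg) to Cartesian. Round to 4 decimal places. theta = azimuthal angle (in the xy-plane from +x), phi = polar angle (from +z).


x = 13 * sin(15) * cos(135) = -2.3792
y = 13 * sin(15) * sin(135) = 2.3792
z = 13 * cos(15) = 12.557

(-2.3792, 2.3792, 12.557)


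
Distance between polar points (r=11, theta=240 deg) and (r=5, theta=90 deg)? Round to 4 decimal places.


d = sqrt(r1^2 + r2^2 - 2*r1*r2*cos(t2-t1))
d = sqrt(11^2 + 5^2 - 2*11*5*cos(90-240)) = 15.5326

15.5326


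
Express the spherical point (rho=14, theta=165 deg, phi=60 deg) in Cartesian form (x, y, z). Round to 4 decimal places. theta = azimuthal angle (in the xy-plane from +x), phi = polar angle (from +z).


x = 14 * sin(60) * cos(165) = -11.7112
y = 14 * sin(60) * sin(165) = 3.138
z = 14 * cos(60) = 7

(-11.7112, 3.138, 7)


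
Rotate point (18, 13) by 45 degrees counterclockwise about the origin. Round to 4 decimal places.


x' = 18*cos(45) - 13*sin(45) = 3.5355
y' = 18*sin(45) + 13*cos(45) = 21.9203

(3.5355, 21.9203)


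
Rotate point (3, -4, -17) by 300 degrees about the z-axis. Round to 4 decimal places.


x' = 3*cos(300) - -4*sin(300) = -1.9641
y' = 3*sin(300) + -4*cos(300) = -4.5981
z' = -17

(-1.9641, -4.5981, -17)


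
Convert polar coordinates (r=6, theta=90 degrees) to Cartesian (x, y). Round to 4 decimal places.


x = 6 * cos(90) = 0
y = 6 * sin(90) = 6

(0, 6)


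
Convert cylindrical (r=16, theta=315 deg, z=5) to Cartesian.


x = 16 * cos(315) = 11.3137
y = 16 * sin(315) = -11.3137
z = 5

(11.3137, -11.3137, 5)


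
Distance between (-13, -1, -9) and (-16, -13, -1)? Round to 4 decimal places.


d = sqrt((-16--13)^2 + (-13--1)^2 + (-1--9)^2) = 14.7309

14.7309


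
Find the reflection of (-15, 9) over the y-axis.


Reflection across y-axis: (x, y) -> (-x, y)
(-15, 9) -> (15, 9)

(15, 9)


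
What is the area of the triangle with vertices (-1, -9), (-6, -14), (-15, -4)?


Area = |x1(y2-y3) + x2(y3-y1) + x3(y1-y2)| / 2
= |-1*(-14--4) + -6*(-4--9) + -15*(-9--14)| / 2
= 47.5

47.5


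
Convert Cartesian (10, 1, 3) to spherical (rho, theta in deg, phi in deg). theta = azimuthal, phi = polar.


rho = sqrt(10^2 + 1^2 + 3^2) = 10.4881
theta = atan2(1, 10) = 5.7106 deg
phi = acos(3/10.4881) = 73.379 deg

rho = 10.4881, theta = 5.7106 deg, phi = 73.379 deg


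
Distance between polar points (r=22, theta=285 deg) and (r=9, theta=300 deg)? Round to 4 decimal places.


d = sqrt(r1^2 + r2^2 - 2*r1*r2*cos(t2-t1))
d = sqrt(22^2 + 9^2 - 2*22*9*cos(300-285)) = 13.509

13.509


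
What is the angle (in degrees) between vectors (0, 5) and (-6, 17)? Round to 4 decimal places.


dot = 0*-6 + 5*17 = 85
|u| = 5, |v| = 18.0278
cos(angle) = 0.943
angle = 19.44 degrees

19.44 degrees


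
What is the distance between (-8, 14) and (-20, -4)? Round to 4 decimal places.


d = sqrt((-20--8)^2 + (-4-14)^2) = 21.6333

21.6333


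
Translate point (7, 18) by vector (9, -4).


Translation: (x+dx, y+dy) = (7+9, 18+-4) = (16, 14)

(16, 14)


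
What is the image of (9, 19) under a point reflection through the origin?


Reflection through origin: (x, y) -> (-x, -y)
(9, 19) -> (-9, -19)

(-9, -19)


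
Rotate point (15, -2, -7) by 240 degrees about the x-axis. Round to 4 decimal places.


x' = 15
y' = -2*cos(240) - -7*sin(240) = -5.0622
z' = -2*sin(240) + -7*cos(240) = 5.2321

(15, -5.0622, 5.2321)


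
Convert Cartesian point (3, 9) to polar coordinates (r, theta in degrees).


r = sqrt(3^2 + 9^2) = 9.4868
theta = atan2(9, 3) = 71.5651 degrees

r = 9.4868, theta = 71.5651 degrees


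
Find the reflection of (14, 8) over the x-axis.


Reflection across x-axis: (x, y) -> (x, -y)
(14, 8) -> (14, -8)

(14, -8)


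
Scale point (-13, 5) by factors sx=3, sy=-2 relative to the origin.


Scaling: (x*sx, y*sy) = (-13*3, 5*-2) = (-39, -10)

(-39, -10)


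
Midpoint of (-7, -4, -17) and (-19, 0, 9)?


Midpoint = ((-7+-19)/2, (-4+0)/2, (-17+9)/2) = (-13, -2, -4)

(-13, -2, -4)


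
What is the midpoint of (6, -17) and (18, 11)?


Midpoint = ((6+18)/2, (-17+11)/2) = (12, -3)

(12, -3)


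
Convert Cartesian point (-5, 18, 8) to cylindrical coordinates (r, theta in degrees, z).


r = sqrt((-5)^2 + 18^2) = 18.6815
theta = atan2(18, -5) = 105.5241 deg
z = 8

r = 18.6815, theta = 105.5241 deg, z = 8


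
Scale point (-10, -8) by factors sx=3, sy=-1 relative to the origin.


Scaling: (x*sx, y*sy) = (-10*3, -8*-1) = (-30, 8)

(-30, 8)


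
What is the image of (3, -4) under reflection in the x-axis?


Reflection across x-axis: (x, y) -> (x, -y)
(3, -4) -> (3, 4)

(3, 4)


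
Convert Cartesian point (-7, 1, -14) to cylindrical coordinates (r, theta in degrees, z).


r = sqrt((-7)^2 + 1^2) = 7.0711
theta = atan2(1, -7) = 171.8699 deg
z = -14

r = 7.0711, theta = 171.8699 deg, z = -14


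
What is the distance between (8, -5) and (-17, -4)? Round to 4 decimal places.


d = sqrt((-17-8)^2 + (-4--5)^2) = 25.02

25.02


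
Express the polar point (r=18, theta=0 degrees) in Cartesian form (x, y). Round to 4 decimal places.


x = 18 * cos(0) = 18
y = 18 * sin(0) = 0

(18, 0)


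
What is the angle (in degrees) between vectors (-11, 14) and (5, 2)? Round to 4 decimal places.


dot = -11*5 + 14*2 = -27
|u| = 17.8045, |v| = 5.3852
cos(angle) = -0.2816
angle = 106.3558 degrees

106.3558 degrees


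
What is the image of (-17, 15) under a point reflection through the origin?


Reflection through origin: (x, y) -> (-x, -y)
(-17, 15) -> (17, -15)

(17, -15)


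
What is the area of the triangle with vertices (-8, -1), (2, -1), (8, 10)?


Area = |x1(y2-y3) + x2(y3-y1) + x3(y1-y2)| / 2
= |-8*(-1-10) + 2*(10--1) + 8*(-1--1)| / 2
= 55

55


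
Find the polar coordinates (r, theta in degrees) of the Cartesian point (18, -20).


r = sqrt(18^2 + (-20)^2) = 26.9072
theta = atan2(-20, 18) = 311.9872 degrees

r = 26.9072, theta = 311.9872 degrees


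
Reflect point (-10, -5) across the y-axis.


Reflection across y-axis: (x, y) -> (-x, y)
(-10, -5) -> (10, -5)

(10, -5)


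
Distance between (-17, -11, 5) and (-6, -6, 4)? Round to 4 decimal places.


d = sqrt((-6--17)^2 + (-6--11)^2 + (4-5)^2) = 12.1244

12.1244


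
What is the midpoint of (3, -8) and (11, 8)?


Midpoint = ((3+11)/2, (-8+8)/2) = (7, 0)

(7, 0)


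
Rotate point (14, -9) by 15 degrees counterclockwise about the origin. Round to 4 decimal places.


x' = 14*cos(15) - -9*sin(15) = 15.8523
y' = 14*sin(15) + -9*cos(15) = -5.0699

(15.8523, -5.0699)


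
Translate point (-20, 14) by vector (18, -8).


Translation: (x+dx, y+dy) = (-20+18, 14+-8) = (-2, 6)

(-2, 6)


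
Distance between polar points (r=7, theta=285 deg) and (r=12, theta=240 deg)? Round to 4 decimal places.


d = sqrt(r1^2 + r2^2 - 2*r1*r2*cos(t2-t1))
d = sqrt(7^2 + 12^2 - 2*7*12*cos(240-285)) = 8.6143

8.6143


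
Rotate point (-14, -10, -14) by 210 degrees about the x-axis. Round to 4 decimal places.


x' = -14
y' = -10*cos(210) - -14*sin(210) = 1.6603
z' = -10*sin(210) + -14*cos(210) = 17.1244

(-14, 1.6603, 17.1244)


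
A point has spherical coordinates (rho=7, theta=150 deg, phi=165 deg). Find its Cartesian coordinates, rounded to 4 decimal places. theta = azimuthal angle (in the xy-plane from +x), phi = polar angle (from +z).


x = 7 * sin(165) * cos(150) = -1.569
y = 7 * sin(165) * sin(150) = 0.9059
z = 7 * cos(165) = -6.7615

(-1.569, 0.9059, -6.7615)


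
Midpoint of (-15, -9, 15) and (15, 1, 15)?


Midpoint = ((-15+15)/2, (-9+1)/2, (15+15)/2) = (0, -4, 15)

(0, -4, 15)


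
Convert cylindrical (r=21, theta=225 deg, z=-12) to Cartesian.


x = 21 * cos(225) = -14.8492
y = 21 * sin(225) = -14.8492
z = -12

(-14.8492, -14.8492, -12)


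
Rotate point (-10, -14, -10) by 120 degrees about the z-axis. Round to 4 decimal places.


x' = -10*cos(120) - -14*sin(120) = 17.1244
y' = -10*sin(120) + -14*cos(120) = -1.6603
z' = -10

(17.1244, -1.6603, -10)


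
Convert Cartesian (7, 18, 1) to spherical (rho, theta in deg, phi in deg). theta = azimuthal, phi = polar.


rho = sqrt(7^2 + 18^2 + 1^2) = 19.3391
theta = atan2(18, 7) = 68.7495 deg
phi = acos(1/19.3391) = 87.036 deg

rho = 19.3391, theta = 68.7495 deg, phi = 87.036 deg


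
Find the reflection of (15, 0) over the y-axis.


Reflection across y-axis: (x, y) -> (-x, y)
(15, 0) -> (-15, 0)

(-15, 0)


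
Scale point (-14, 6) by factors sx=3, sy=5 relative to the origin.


Scaling: (x*sx, y*sy) = (-14*3, 6*5) = (-42, 30)

(-42, 30)


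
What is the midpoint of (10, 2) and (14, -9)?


Midpoint = ((10+14)/2, (2+-9)/2) = (12, -3.5)

(12, -3.5)


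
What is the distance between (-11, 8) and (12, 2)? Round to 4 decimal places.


d = sqrt((12--11)^2 + (2-8)^2) = 23.7697

23.7697


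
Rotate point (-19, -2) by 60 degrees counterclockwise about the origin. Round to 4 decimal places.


x' = -19*cos(60) - -2*sin(60) = -7.7679
y' = -19*sin(60) + -2*cos(60) = -17.4545

(-7.7679, -17.4545)


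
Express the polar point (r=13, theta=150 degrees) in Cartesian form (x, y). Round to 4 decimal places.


x = 13 * cos(150) = -11.2583
y = 13 * sin(150) = 6.5

(-11.2583, 6.5)


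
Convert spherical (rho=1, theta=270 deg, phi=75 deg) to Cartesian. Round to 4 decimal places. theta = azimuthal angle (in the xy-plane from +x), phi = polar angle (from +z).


x = 1 * sin(75) * cos(270) = 0
y = 1 * sin(75) * sin(270) = -0.9659
z = 1 * cos(75) = 0.2588

(0, -0.9659, 0.2588)


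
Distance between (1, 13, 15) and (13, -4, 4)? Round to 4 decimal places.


d = sqrt((13-1)^2 + (-4-13)^2 + (4-15)^2) = 23.5372

23.5372


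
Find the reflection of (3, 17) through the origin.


Reflection through origin: (x, y) -> (-x, -y)
(3, 17) -> (-3, -17)

(-3, -17)


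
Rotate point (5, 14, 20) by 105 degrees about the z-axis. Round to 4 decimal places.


x' = 5*cos(105) - 14*sin(105) = -14.8171
y' = 5*sin(105) + 14*cos(105) = 1.2062
z' = 20

(-14.8171, 1.2062, 20)


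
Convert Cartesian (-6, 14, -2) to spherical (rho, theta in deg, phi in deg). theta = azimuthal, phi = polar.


rho = sqrt((-6)^2 + 14^2 + (-2)^2) = 15.3623
theta = atan2(14, -6) = 113.1986 deg
phi = acos(-2/15.3623) = 97.4805 deg

rho = 15.3623, theta = 113.1986 deg, phi = 97.4805 deg


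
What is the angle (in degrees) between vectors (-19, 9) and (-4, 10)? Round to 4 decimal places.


dot = -19*-4 + 9*10 = 166
|u| = 21.0238, |v| = 10.7703
cos(angle) = 0.7331
angle = 42.8524 degrees

42.8524 degrees


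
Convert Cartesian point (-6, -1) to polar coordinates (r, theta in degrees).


r = sqrt((-6)^2 + (-1)^2) = 6.0828
theta = atan2(-1, -6) = 189.4623 degrees

r = 6.0828, theta = 189.4623 degrees


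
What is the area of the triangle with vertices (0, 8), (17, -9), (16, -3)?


Area = |x1(y2-y3) + x2(y3-y1) + x3(y1-y2)| / 2
= |0*(-9--3) + 17*(-3-8) + 16*(8--9)| / 2
= 42.5

42.5


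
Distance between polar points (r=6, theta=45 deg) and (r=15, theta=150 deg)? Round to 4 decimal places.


d = sqrt(r1^2 + r2^2 - 2*r1*r2*cos(t2-t1))
d = sqrt(6^2 + 15^2 - 2*6*15*cos(150-45)) = 17.5382

17.5382


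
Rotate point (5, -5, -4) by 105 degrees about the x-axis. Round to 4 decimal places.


x' = 5
y' = -5*cos(105) - -4*sin(105) = 5.1578
z' = -5*sin(105) + -4*cos(105) = -3.7944

(5, 5.1578, -3.7944)


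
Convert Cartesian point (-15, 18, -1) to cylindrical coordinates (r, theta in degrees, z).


r = sqrt((-15)^2 + 18^2) = 23.4307
theta = atan2(18, -15) = 129.8056 deg
z = -1

r = 23.4307, theta = 129.8056 deg, z = -1


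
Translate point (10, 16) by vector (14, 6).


Translation: (x+dx, y+dy) = (10+14, 16+6) = (24, 22)

(24, 22)


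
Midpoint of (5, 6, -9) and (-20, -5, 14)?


Midpoint = ((5+-20)/2, (6+-5)/2, (-9+14)/2) = (-7.5, 0.5, 2.5)

(-7.5, 0.5, 2.5)


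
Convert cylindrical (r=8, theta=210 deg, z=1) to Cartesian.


x = 8 * cos(210) = -6.9282
y = 8 * sin(210) = -4
z = 1

(-6.9282, -4, 1)


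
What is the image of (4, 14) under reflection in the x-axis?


Reflection across x-axis: (x, y) -> (x, -y)
(4, 14) -> (4, -14)

(4, -14)


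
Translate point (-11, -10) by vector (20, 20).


Translation: (x+dx, y+dy) = (-11+20, -10+20) = (9, 10)

(9, 10)


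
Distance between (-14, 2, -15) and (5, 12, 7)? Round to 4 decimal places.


d = sqrt((5--14)^2 + (12-2)^2 + (7--15)^2) = 30.7409

30.7409


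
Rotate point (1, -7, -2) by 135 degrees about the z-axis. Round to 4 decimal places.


x' = 1*cos(135) - -7*sin(135) = 4.2426
y' = 1*sin(135) + -7*cos(135) = 5.6569
z' = -2

(4.2426, 5.6569, -2)


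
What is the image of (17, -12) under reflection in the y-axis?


Reflection across y-axis: (x, y) -> (-x, y)
(17, -12) -> (-17, -12)

(-17, -12)


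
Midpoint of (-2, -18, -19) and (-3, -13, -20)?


Midpoint = ((-2+-3)/2, (-18+-13)/2, (-19+-20)/2) = (-2.5, -15.5, -19.5)

(-2.5, -15.5, -19.5)


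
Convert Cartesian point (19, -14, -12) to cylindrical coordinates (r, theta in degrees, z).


r = sqrt(19^2 + (-14)^2) = 23.6008
theta = atan2(-14, 19) = 323.6156 deg
z = -12

r = 23.6008, theta = 323.6156 deg, z = -12


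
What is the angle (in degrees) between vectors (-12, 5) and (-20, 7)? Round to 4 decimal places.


dot = -12*-20 + 5*7 = 275
|u| = 13, |v| = 21.1896
cos(angle) = 0.9983
angle = 3.3298 degrees

3.3298 degrees


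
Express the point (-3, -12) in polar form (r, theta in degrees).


r = sqrt((-3)^2 + (-12)^2) = 12.3693
theta = atan2(-12, -3) = 255.9638 degrees

r = 12.3693, theta = 255.9638 degrees


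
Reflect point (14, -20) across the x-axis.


Reflection across x-axis: (x, y) -> (x, -y)
(14, -20) -> (14, 20)

(14, 20)


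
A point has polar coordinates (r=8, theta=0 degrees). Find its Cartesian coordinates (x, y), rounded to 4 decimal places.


x = 8 * cos(0) = 8
y = 8 * sin(0) = 0

(8, 0)


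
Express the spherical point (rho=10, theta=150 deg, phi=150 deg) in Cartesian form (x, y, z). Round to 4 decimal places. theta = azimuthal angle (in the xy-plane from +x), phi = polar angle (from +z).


x = 10 * sin(150) * cos(150) = -4.3301
y = 10 * sin(150) * sin(150) = 2.5
z = 10 * cos(150) = -8.6603

(-4.3301, 2.5, -8.6603)


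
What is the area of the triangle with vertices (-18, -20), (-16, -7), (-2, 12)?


Area = |x1(y2-y3) + x2(y3-y1) + x3(y1-y2)| / 2
= |-18*(-7-12) + -16*(12--20) + -2*(-20--7)| / 2
= 72

72


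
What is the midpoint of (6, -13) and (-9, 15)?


Midpoint = ((6+-9)/2, (-13+15)/2) = (-1.5, 1)

(-1.5, 1)


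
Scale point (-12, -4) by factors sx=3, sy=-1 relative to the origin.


Scaling: (x*sx, y*sy) = (-12*3, -4*-1) = (-36, 4)

(-36, 4)


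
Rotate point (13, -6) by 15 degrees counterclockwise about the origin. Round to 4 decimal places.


x' = 13*cos(15) - -6*sin(15) = 14.11
y' = 13*sin(15) + -6*cos(15) = -2.4309

(14.11, -2.4309)


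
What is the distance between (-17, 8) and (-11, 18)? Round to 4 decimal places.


d = sqrt((-11--17)^2 + (18-8)^2) = 11.6619

11.6619


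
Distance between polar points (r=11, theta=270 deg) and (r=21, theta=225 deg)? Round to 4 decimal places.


d = sqrt(r1^2 + r2^2 - 2*r1*r2*cos(t2-t1))
d = sqrt(11^2 + 21^2 - 2*11*21*cos(225-270)) = 15.34

15.34


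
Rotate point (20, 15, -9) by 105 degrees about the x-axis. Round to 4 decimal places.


x' = 20
y' = 15*cos(105) - -9*sin(105) = 4.811
z' = 15*sin(105) + -9*cos(105) = 16.8183

(20, 4.811, 16.8183)


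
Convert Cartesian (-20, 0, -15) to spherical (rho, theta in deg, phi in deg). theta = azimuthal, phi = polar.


rho = sqrt((-20)^2 + 0^2 + (-15)^2) = 25
theta = atan2(0, -20) = 180 deg
phi = acos(-15/25) = 126.8699 deg

rho = 25, theta = 180 deg, phi = 126.8699 deg


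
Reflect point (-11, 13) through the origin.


Reflection through origin: (x, y) -> (-x, -y)
(-11, 13) -> (11, -13)

(11, -13)


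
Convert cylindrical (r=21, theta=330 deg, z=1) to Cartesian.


x = 21 * cos(330) = 18.1865
y = 21 * sin(330) = -10.5
z = 1

(18.1865, -10.5, 1)


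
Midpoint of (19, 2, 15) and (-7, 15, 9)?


Midpoint = ((19+-7)/2, (2+15)/2, (15+9)/2) = (6, 8.5, 12)

(6, 8.5, 12)


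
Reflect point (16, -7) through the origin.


Reflection through origin: (x, y) -> (-x, -y)
(16, -7) -> (-16, 7)

(-16, 7)


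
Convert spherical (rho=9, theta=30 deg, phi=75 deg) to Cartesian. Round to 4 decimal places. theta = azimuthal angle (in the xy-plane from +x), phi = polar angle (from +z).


x = 9 * sin(75) * cos(30) = 7.5286
y = 9 * sin(75) * sin(30) = 4.3467
z = 9 * cos(75) = 2.3294

(7.5286, 4.3467, 2.3294)


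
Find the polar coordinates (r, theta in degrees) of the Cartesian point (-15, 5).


r = sqrt((-15)^2 + 5^2) = 15.8114
theta = atan2(5, -15) = 161.5651 degrees

r = 15.8114, theta = 161.5651 degrees


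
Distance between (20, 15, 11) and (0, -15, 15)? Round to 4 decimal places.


d = sqrt((0-20)^2 + (-15-15)^2 + (15-11)^2) = 36.2767

36.2767


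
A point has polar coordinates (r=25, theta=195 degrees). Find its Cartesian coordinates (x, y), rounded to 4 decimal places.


x = 25 * cos(195) = -24.1481
y = 25 * sin(195) = -6.4705

(-24.1481, -6.4705)


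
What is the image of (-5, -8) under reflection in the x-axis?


Reflection across x-axis: (x, y) -> (x, -y)
(-5, -8) -> (-5, 8)

(-5, 8)


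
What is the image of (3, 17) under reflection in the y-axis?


Reflection across y-axis: (x, y) -> (-x, y)
(3, 17) -> (-3, 17)

(-3, 17)


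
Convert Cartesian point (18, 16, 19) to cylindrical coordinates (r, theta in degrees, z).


r = sqrt(18^2 + 16^2) = 24.0832
theta = atan2(16, 18) = 41.6335 deg
z = 19

r = 24.0832, theta = 41.6335 deg, z = 19


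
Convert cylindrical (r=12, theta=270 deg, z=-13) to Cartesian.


x = 12 * cos(270) = 0
y = 12 * sin(270) = -12
z = -13

(0, -12, -13)


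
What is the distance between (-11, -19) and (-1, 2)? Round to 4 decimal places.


d = sqrt((-1--11)^2 + (2--19)^2) = 23.2594

23.2594


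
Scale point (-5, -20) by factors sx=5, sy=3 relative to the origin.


Scaling: (x*sx, y*sy) = (-5*5, -20*3) = (-25, -60)

(-25, -60)


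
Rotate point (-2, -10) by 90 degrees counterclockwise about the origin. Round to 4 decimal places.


x' = -2*cos(90) - -10*sin(90) = 10
y' = -2*sin(90) + -10*cos(90) = -2

(10, -2)


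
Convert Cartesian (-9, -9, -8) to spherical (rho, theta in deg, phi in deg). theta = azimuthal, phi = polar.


rho = sqrt((-9)^2 + (-9)^2 + (-8)^2) = 15.0333
theta = atan2(-9, -9) = 225 deg
phi = acos(-8/15.0333) = 122.151 deg

rho = 15.0333, theta = 225 deg, phi = 122.151 deg


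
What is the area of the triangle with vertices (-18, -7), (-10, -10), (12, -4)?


Area = |x1(y2-y3) + x2(y3-y1) + x3(y1-y2)| / 2
= |-18*(-10--4) + -10*(-4--7) + 12*(-7--10)| / 2
= 57

57


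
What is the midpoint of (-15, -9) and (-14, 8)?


Midpoint = ((-15+-14)/2, (-9+8)/2) = (-14.5, -0.5)

(-14.5, -0.5)


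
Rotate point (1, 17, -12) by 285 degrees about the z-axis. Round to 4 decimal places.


x' = 1*cos(285) - 17*sin(285) = 16.6796
y' = 1*sin(285) + 17*cos(285) = 3.434
z' = -12

(16.6796, 3.434, -12)


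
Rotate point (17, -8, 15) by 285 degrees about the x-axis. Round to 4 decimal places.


x' = 17
y' = -8*cos(285) - 15*sin(285) = 12.4183
z' = -8*sin(285) + 15*cos(285) = 11.6097

(17, 12.4183, 11.6097)


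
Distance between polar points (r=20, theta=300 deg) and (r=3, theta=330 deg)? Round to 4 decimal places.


d = sqrt(r1^2 + r2^2 - 2*r1*r2*cos(t2-t1))
d = sqrt(20^2 + 3^2 - 2*20*3*cos(330-300)) = 17.4665

17.4665


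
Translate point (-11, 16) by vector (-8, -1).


Translation: (x+dx, y+dy) = (-11+-8, 16+-1) = (-19, 15)

(-19, 15)


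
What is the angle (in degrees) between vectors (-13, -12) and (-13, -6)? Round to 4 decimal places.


dot = -13*-13 + -12*-6 = 241
|u| = 17.6918, |v| = 14.3178
cos(angle) = 0.9514
angle = 17.9342 degrees

17.9342 degrees


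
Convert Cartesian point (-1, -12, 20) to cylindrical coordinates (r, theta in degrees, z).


r = sqrt((-1)^2 + (-12)^2) = 12.0416
theta = atan2(-12, -1) = 265.2364 deg
z = 20

r = 12.0416, theta = 265.2364 deg, z = 20


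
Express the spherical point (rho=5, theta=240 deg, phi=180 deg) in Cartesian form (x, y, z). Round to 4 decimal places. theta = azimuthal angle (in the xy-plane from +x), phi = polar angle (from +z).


x = 5 * sin(180) * cos(240) = 0
y = 5 * sin(180) * sin(240) = 0
z = 5 * cos(180) = -5

(0, 0, -5)


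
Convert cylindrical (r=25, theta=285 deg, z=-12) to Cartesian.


x = 25 * cos(285) = 6.4705
y = 25 * sin(285) = -24.1481
z = -12

(6.4705, -24.1481, -12)


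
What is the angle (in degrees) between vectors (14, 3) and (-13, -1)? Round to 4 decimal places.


dot = 14*-13 + 3*-1 = -185
|u| = 14.3178, |v| = 13.0384
cos(angle) = -0.991
angle = 172.3039 degrees

172.3039 degrees


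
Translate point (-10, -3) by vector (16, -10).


Translation: (x+dx, y+dy) = (-10+16, -3+-10) = (6, -13)

(6, -13)


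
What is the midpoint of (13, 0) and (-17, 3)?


Midpoint = ((13+-17)/2, (0+3)/2) = (-2, 1.5)

(-2, 1.5)


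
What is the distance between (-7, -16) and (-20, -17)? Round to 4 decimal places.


d = sqrt((-20--7)^2 + (-17--16)^2) = 13.0384

13.0384


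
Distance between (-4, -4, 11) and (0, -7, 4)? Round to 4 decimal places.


d = sqrt((0--4)^2 + (-7--4)^2 + (4-11)^2) = 8.6023

8.6023


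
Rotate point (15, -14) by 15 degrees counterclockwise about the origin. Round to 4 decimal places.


x' = 15*cos(15) - -14*sin(15) = 18.1124
y' = 15*sin(15) + -14*cos(15) = -9.6407

(18.1124, -9.6407)


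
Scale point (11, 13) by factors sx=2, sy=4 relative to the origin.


Scaling: (x*sx, y*sy) = (11*2, 13*4) = (22, 52)

(22, 52)


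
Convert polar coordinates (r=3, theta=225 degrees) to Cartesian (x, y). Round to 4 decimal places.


x = 3 * cos(225) = -2.1213
y = 3 * sin(225) = -2.1213

(-2.1213, -2.1213)


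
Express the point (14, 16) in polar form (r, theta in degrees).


r = sqrt(14^2 + 16^2) = 21.2603
theta = atan2(16, 14) = 48.8141 degrees

r = 21.2603, theta = 48.8141 degrees


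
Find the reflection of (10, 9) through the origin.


Reflection through origin: (x, y) -> (-x, -y)
(10, 9) -> (-10, -9)

(-10, -9)


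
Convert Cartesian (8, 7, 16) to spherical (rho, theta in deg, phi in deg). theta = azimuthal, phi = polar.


rho = sqrt(8^2 + 7^2 + 16^2) = 19.2094
theta = atan2(7, 8) = 41.1859 deg
phi = acos(16/19.2094) = 33.5994 deg

rho = 19.2094, theta = 41.1859 deg, phi = 33.5994 deg


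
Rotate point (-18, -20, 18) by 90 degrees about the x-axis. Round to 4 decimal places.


x' = -18
y' = -20*cos(90) - 18*sin(90) = -18
z' = -20*sin(90) + 18*cos(90) = -20

(-18, -18, -20)
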